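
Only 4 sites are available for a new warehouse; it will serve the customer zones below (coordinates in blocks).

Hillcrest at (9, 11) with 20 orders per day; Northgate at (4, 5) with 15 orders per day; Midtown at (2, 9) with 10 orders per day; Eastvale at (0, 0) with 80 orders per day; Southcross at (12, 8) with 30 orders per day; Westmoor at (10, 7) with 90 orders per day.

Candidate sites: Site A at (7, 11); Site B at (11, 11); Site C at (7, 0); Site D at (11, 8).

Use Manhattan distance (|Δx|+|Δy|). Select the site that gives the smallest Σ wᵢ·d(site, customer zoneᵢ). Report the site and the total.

Site D, total 2080 blocks

Total weighted distance at each candidate:
  Site A (7, 11): total = 2555
  Site B (11, 11): total = 2675
  Site C (7, 0): total = 2370
  Site D (11, 8): total = 2080
Minimum is at Site D with total 2080 blocks.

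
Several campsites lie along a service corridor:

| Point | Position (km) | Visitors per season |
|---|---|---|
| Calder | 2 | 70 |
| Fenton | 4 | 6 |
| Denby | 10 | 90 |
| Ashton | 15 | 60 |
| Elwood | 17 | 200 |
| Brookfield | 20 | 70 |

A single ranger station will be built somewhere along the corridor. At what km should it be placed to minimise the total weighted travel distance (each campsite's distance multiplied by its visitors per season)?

For a sum of weighted absolute distances on a line, the optimum is the weighted median (not the mean). Total weight W = 496; half-weight = 248.
Sort by position and accumulate weight:
  km 2 (Calder, w=70) → cum 70
  km 4 (Fenton, w=6) → cum 76
  km 10 (Denby, w=90) → cum 166
  km 15 (Ashton, w=60) → cum 226
  km 17 (Elwood, w=200) → cum 426  ≥ 248 → median here
  km 20 (Brookfield, w=70) → cum 496
Optimal location: km 17.

x = 17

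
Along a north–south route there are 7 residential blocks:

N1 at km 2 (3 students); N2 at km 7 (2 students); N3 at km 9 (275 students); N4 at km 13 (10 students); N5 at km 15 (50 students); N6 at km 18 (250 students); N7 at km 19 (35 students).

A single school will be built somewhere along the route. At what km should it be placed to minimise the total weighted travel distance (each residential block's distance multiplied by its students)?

x = 15

For a sum of weighted absolute distances on a line, the optimum is the weighted median (not the mean). Total weight W = 625; half-weight = 312.5.
Sort by position and accumulate weight:
  km 2 (N1, w=3) → cum 3
  km 7 (N2, w=2) → cum 5
  km 9 (N3, w=275) → cum 280
  km 13 (N4, w=10) → cum 290
  km 15 (N5, w=50) → cum 340  ≥ 312.5 → median here
  km 18 (N6, w=250) → cum 590
  km 19 (N7, w=35) → cum 625
Optimal location: km 15.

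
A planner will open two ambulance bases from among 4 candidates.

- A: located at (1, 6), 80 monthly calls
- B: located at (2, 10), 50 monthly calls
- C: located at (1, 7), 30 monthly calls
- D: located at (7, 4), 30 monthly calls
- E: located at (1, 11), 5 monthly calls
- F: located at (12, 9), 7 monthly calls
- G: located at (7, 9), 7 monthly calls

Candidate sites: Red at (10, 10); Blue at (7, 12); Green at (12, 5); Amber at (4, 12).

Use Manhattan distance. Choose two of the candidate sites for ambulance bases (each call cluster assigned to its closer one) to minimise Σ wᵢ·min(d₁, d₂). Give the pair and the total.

Evaluate every pair (each demand assigned to the nearer of the two):
  {Green, Amber}: total = 1430
  {Blue, Amber}: total = 1497
  {Red, Amber}: total = 1499
  {Blue, Green}: total = 1904
  {Red, Blue}: total = 1957
  {Red, Green}: total = 1999
Best pair: {Green, Amber} with total 1430.

{Green, Amber}, total 1430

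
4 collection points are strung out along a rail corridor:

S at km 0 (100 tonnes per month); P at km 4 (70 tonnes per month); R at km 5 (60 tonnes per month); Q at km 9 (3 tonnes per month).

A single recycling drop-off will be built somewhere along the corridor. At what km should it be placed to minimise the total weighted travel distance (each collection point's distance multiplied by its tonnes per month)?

x = 4

For a sum of weighted absolute distances on a line, the optimum is the weighted median (not the mean). Total weight W = 233; half-weight = 116.5.
Sort by position and accumulate weight:
  km 0 (S, w=100) → cum 100
  km 4 (P, w=70) → cum 170  ≥ 116.5 → median here
  km 5 (R, w=60) → cum 230
  km 9 (Q, w=3) → cum 233
Optimal location: km 4.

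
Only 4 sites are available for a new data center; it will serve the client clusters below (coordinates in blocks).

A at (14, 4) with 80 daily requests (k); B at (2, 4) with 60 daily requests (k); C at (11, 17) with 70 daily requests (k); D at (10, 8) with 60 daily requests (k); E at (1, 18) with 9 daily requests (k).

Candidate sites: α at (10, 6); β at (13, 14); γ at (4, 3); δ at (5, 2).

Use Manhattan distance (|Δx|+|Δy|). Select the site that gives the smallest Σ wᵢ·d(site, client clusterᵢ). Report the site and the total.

α, total 2229 blocks

Total weighted distance at each candidate:
  α (10, 6): total = 2229
  β (13, 14): total = 3174
  γ (4, 3): total = 3352
  δ (5, 2): total = 3490
Minimum is at α with total 2229 blocks.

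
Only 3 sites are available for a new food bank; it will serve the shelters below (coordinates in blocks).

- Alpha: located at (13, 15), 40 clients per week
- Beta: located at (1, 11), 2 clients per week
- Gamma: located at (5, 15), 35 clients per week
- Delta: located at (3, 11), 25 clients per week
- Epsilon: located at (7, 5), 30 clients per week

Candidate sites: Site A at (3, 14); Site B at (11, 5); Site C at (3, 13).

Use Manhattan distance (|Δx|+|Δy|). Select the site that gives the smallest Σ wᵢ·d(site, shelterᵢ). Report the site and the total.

Site A, total 1020 blocks

Total weighted distance at each candidate:
  Site A (3, 14): total = 1020
  Site B (11, 5): total = 1542
  Site C (3, 13): total = 1038
Minimum is at Site A with total 1020 blocks.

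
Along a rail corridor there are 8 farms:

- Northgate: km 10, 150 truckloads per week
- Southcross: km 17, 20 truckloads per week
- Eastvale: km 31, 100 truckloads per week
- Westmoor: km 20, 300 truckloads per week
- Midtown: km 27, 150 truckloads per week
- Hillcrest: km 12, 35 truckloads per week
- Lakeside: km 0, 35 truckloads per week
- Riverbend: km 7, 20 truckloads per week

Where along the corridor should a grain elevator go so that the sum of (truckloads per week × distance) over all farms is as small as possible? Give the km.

For a sum of weighted absolute distances on a line, the optimum is the weighted median (not the mean). Total weight W = 810; half-weight = 405.
Sort by position and accumulate weight:
  km 0 (Lakeside, w=35) → cum 35
  km 7 (Riverbend, w=20) → cum 55
  km 10 (Northgate, w=150) → cum 205
  km 12 (Hillcrest, w=35) → cum 240
  km 17 (Southcross, w=20) → cum 260
  km 20 (Westmoor, w=300) → cum 560  ≥ 405 → median here
  km 27 (Midtown, w=150) → cum 710
  km 31 (Eastvale, w=100) → cum 810
Optimal location: km 20.

x = 20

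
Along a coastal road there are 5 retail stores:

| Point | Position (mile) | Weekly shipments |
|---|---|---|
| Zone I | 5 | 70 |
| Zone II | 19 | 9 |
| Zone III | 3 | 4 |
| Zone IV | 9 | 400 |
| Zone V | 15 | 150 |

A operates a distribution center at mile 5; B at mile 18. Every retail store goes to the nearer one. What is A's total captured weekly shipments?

The indifferent point is the midpoint (5+18)/2 = 11.5; retail stores left of it (closer to A at 5) go to A, those right go to B.
  Zone III at 3 (w=4) → A
  Zone I at 5 (w=70) → A
  Zone IV at 9 (w=400) → A
  Zone V at 15 (w=150) → B
  Zone II at 19 (w=9) → B
A captures 474; B captures 159.

474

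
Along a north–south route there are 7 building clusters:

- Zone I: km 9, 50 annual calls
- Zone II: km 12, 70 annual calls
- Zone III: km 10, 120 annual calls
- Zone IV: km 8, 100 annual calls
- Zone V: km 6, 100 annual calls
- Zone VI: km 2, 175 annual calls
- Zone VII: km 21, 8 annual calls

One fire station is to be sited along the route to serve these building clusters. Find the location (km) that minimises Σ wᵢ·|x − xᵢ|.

x = 8

For a sum of weighted absolute distances on a line, the optimum is the weighted median (not the mean). Total weight W = 623; half-weight = 311.5.
Sort by position and accumulate weight:
  km 2 (Zone VI, w=175) → cum 175
  km 6 (Zone V, w=100) → cum 275
  km 8 (Zone IV, w=100) → cum 375  ≥ 311.5 → median here
  km 9 (Zone I, w=50) → cum 425
  km 10 (Zone III, w=120) → cum 545
  km 12 (Zone II, w=70) → cum 615
  km 21 (Zone VII, w=8) → cum 623
Optimal location: km 8.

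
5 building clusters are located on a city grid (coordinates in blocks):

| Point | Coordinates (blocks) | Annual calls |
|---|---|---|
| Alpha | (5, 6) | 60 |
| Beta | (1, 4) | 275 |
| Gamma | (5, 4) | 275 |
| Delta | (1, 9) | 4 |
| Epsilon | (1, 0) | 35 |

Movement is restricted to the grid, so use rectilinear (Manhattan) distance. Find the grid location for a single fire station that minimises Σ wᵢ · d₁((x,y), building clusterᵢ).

Manhattan distance separates: Σwᵢ(|x−xᵢ|+|y−yᵢ|) = Σwᵢ|x−xᵢ| + Σwᵢ|y−yᵢ|, so x and y are optimised independently as 1-D weighted medians.
Total weight W = 649; half = 324.5.
x-coordinate, sorted with cumulative weight:
  x=1 (Beta, w=275) cum 275
  x=1 (Delta, w=4) cum 279
  x=1 (Epsilon, w=35) cum 314
  x=5 (Alpha, w=60) cum 374  ← median
  x=5 (Gamma, w=275) cum 649
⇒ x* = 5
y-coordinate, sorted with cumulative weight:
  y=0 (Epsilon, w=35) cum 35
  y=4 (Beta, w=275) cum 310
  y=4 (Gamma, w=275) cum 585  ← median
  y=6 (Alpha, w=60) cum 645
  y=9 (Delta, w=4) cum 649
⇒ y* = 4

(5, 4)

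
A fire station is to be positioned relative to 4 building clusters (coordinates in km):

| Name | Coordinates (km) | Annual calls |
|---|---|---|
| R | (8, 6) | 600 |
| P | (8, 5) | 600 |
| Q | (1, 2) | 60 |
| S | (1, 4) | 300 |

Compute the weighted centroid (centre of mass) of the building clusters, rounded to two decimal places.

(6.38, 5.08)

The minimiser of Σwᵢ‖p−pᵢ‖² is the weighted centroid p* = (Σwᵢpᵢ)/(Σwᵢ).
Σwᵢ = 1560.
Σwᵢxᵢ = 600·8 + 600·8 + 60·1 + 300·1 = 9960.
Σwᵢyᵢ = 600·6 + 600·5 + 60·2 + 300·4 = 7920.
x* = 9960/1560 = 6.38, y* = 7920/1560 = 5.08.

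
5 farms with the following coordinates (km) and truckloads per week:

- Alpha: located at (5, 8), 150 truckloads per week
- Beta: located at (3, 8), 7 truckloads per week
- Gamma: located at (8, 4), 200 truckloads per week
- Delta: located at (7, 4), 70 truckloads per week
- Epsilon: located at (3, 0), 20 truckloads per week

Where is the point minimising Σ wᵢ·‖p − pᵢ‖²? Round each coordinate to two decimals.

(6.53, 5.23)

The minimiser of Σwᵢ‖p−pᵢ‖² is the weighted centroid p* = (Σwᵢpᵢ)/(Σwᵢ).
Σwᵢ = 447.
Σwᵢxᵢ = 150·5 + 7·3 + 200·8 + 70·7 + 20·3 = 2921.
Σwᵢyᵢ = 150·8 + 7·8 + 200·4 + 70·4 + 20·0 = 2336.
x* = 2921/447 = 6.53, y* = 2336/447 = 5.23.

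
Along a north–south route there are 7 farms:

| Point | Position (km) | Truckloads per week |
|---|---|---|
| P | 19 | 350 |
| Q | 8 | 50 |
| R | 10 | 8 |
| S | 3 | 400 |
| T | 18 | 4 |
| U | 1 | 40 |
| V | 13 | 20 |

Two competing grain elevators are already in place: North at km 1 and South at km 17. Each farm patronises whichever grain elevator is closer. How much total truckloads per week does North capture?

The indifferent point is the midpoint (1+17)/2 = 9; farms left of it (closer to North at 1) go to North, those right go to South.
  U at 1 (w=40) → North
  S at 3 (w=400) → North
  Q at 8 (w=50) → North
  R at 10 (w=8) → South
  V at 13 (w=20) → South
  T at 18 (w=4) → South
  P at 19 (w=350) → South
North captures 490; South captures 382.

490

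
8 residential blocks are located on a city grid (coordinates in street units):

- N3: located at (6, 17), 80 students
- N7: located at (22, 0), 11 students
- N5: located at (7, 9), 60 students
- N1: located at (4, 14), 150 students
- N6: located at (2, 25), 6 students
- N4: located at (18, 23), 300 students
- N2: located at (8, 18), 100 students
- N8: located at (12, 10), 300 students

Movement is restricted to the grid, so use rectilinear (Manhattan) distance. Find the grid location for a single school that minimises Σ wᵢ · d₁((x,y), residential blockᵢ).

Manhattan distance separates: Σwᵢ(|x−xᵢ|+|y−yᵢ|) = Σwᵢ|x−xᵢ| + Σwᵢ|y−yᵢ|, so x and y are optimised independently as 1-D weighted medians.
Total weight W = 1007; half = 503.5.
x-coordinate, sorted with cumulative weight:
  x=2 (N6, w=6) cum 6
  x=4 (N1, w=150) cum 156
  x=6 (N3, w=80) cum 236
  x=7 (N5, w=60) cum 296
  x=8 (N2, w=100) cum 396
  x=12 (N8, w=300) cum 696  ← median
  x=18 (N4, w=300) cum 996
  x=22 (N7, w=11) cum 1007
⇒ x* = 12
y-coordinate, sorted with cumulative weight:
  y=0 (N7, w=11) cum 11
  y=9 (N5, w=60) cum 71
  y=10 (N8, w=300) cum 371
  y=14 (N1, w=150) cum 521  ← median
  y=17 (N3, w=80) cum 601
  y=18 (N2, w=100) cum 701
  y=23 (N4, w=300) cum 1001
  y=25 (N6, w=6) cum 1007
⇒ y* = 14

(12, 14)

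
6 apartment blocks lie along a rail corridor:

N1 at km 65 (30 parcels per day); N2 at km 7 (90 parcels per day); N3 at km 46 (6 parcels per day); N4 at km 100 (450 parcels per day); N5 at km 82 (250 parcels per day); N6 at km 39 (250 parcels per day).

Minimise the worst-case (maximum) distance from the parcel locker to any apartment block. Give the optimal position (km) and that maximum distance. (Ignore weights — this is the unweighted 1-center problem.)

The 1-center on a line is the midpoint of the two extreme points: leftmost at 7, rightmost at 100.
Optimal location = (7 + 100)/2 = 53.5; maximum distance = (100 − 7)/2 = 46.5.

location 53.5, max distance 46.5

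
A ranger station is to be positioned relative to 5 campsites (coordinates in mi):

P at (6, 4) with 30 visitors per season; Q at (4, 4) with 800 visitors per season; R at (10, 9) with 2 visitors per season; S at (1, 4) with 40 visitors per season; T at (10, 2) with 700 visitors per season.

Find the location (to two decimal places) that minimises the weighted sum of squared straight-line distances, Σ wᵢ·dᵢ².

The minimiser of Σwᵢ‖p−pᵢ‖² is the weighted centroid p* = (Σwᵢpᵢ)/(Σwᵢ).
Σwᵢ = 1572.
Σwᵢxᵢ = 30·6 + 800·4 + 2·10 + 40·1 + 700·10 = 10440.
Σwᵢyᵢ = 30·4 + 800·4 + 2·9 + 40·4 + 700·2 = 4898.
x* = 10440/1572 = 6.64, y* = 4898/1572 = 3.12.

(6.64, 3.12)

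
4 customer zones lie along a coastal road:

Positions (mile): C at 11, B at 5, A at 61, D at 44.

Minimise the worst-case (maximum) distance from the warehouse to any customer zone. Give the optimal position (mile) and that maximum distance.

The 1-center on a line is the midpoint of the two extreme points: leftmost at 5, rightmost at 61.
Optimal location = (5 + 61)/2 = 33; maximum distance = (61 − 5)/2 = 28.

location 33, max distance 28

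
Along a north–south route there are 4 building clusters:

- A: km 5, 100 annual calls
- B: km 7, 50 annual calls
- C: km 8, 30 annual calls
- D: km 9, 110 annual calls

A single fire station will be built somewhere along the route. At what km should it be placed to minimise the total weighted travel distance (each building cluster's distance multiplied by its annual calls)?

x = 7

For a sum of weighted absolute distances on a line, the optimum is the weighted median (not the mean). Total weight W = 290; half-weight = 145.
Sort by position and accumulate weight:
  km 5 (A, w=100) → cum 100
  km 7 (B, w=50) → cum 150  ≥ 145 → median here
  km 8 (C, w=30) → cum 180
  km 9 (D, w=110) → cum 290
Optimal location: km 7.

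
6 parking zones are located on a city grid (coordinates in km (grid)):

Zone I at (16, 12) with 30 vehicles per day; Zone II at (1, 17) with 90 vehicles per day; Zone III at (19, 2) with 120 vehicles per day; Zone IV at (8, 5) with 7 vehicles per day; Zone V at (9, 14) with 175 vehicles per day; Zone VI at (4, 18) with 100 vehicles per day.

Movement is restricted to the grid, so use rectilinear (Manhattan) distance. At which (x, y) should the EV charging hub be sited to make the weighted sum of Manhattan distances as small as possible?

Manhattan distance separates: Σwᵢ(|x−xᵢ|+|y−yᵢ|) = Σwᵢ|x−xᵢ| + Σwᵢ|y−yᵢ|, so x and y are optimised independently as 1-D weighted medians.
Total weight W = 522; half = 261.
x-coordinate, sorted with cumulative weight:
  x=1 (Zone II, w=90) cum 90
  x=4 (Zone VI, w=100) cum 190
  x=8 (Zone IV, w=7) cum 197
  x=9 (Zone V, w=175) cum 372  ← median
  x=16 (Zone I, w=30) cum 402
  x=19 (Zone III, w=120) cum 522
⇒ x* = 9
y-coordinate, sorted with cumulative weight:
  y=2 (Zone III, w=120) cum 120
  y=5 (Zone IV, w=7) cum 127
  y=12 (Zone I, w=30) cum 157
  y=14 (Zone V, w=175) cum 332  ← median
  y=17 (Zone II, w=90) cum 422
  y=18 (Zone VI, w=100) cum 522
⇒ y* = 14

(9, 14)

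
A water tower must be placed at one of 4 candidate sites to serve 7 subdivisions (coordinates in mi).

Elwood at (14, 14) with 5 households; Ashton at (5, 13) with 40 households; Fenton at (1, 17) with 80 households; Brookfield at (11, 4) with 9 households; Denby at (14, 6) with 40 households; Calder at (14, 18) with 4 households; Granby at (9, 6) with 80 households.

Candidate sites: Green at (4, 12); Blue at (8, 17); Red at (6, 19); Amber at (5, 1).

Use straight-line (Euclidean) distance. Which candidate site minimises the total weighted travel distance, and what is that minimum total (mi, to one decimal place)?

Total weighted distance at each candidate:
  Green (4, 12): total = 1807.6
  Blue (8, 17): total = 2322.8
  Red (6, 19): total = 2573.8
  Amber (5, 1): total = 2939.8
Minimum is at Green with total 1807.6 mi.

Green, total 1807.6 mi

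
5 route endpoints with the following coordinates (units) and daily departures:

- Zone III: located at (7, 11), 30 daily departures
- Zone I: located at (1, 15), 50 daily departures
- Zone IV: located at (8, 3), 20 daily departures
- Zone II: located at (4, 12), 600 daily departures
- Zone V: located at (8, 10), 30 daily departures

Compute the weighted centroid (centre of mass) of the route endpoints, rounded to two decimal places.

(4.19, 11.84)

The minimiser of Σwᵢ‖p−pᵢ‖² is the weighted centroid p* = (Σwᵢpᵢ)/(Σwᵢ).
Σwᵢ = 730.
Σwᵢxᵢ = 30·7 + 50·1 + 20·8 + 600·4 + 30·8 = 3060.
Σwᵢyᵢ = 30·11 + 50·15 + 20·3 + 600·12 + 30·10 = 8640.
x* = 3060/730 = 4.19, y* = 8640/730 = 11.84.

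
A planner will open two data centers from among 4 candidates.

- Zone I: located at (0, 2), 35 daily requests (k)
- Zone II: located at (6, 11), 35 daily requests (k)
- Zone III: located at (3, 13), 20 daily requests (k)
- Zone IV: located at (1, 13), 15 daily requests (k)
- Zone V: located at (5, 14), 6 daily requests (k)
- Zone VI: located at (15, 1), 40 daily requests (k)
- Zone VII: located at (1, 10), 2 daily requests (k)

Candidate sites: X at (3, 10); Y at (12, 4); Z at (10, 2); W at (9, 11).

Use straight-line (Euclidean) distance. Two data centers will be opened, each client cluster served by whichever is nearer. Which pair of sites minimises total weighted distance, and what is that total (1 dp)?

{X, Y}, total 724.3

Evaluate every pair (each demand assigned to the nearer of the two):
  {X, Y}: total = 724.3
  {X, Z}: total = 758.6
  {Z, W}: total = 955.3
  {Y, W}: total = 996.8
  {X, W}: total = 1015.4
  {Y, Z}: total = 1407.5
Best pair: {X, Y} with total 724.3.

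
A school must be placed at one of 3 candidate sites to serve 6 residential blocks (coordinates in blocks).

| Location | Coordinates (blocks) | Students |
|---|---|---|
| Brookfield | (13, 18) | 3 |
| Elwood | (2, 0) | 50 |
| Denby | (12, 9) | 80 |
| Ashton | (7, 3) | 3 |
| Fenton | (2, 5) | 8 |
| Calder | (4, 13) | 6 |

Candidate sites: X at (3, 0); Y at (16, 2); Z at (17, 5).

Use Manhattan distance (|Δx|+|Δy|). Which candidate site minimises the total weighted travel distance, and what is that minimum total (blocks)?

Total weighted distance at each candidate:
  X (3, 0): total = 1727
  Y (16, 2): total = 2041
  Z (17, 5): total = 2053
Minimum is at X with total 1727 blocks.

X, total 1727 blocks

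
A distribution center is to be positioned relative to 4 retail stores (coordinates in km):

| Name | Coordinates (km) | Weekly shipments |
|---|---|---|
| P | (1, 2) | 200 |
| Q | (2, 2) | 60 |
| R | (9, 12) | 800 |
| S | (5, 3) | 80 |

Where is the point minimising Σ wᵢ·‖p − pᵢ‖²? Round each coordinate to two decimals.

(6.95, 9.09)

The minimiser of Σwᵢ‖p−pᵢ‖² is the weighted centroid p* = (Σwᵢpᵢ)/(Σwᵢ).
Σwᵢ = 1140.
Σwᵢxᵢ = 200·1 + 60·2 + 800·9 + 80·5 = 7920.
Σwᵢyᵢ = 200·2 + 60·2 + 800·12 + 80·3 = 10360.
x* = 7920/1140 = 6.95, y* = 10360/1140 = 9.09.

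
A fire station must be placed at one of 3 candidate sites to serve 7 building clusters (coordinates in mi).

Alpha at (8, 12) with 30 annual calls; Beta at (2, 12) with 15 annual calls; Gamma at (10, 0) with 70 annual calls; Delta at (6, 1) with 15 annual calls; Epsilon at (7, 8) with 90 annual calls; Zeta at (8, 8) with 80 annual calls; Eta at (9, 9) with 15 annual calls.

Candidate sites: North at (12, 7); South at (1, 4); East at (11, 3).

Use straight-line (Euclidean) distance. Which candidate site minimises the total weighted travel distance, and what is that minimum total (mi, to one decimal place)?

North, total 1839.5 mi

Total weighted distance at each candidate:
  North (12, 7): total = 1839.5
  South (1, 4): total = 2652.2
  East (11, 3): total = 1915.3
Minimum is at North with total 1839.5 mi.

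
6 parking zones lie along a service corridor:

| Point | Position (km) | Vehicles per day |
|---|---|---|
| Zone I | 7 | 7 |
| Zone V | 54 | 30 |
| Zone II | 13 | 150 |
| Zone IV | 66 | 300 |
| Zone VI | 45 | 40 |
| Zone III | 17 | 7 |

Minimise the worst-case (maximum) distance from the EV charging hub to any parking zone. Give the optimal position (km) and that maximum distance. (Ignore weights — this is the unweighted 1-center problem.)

The 1-center on a line is the midpoint of the two extreme points: leftmost at 7, rightmost at 66.
Optimal location = (7 + 66)/2 = 36.5; maximum distance = (66 − 7)/2 = 29.5.

location 36.5, max distance 29.5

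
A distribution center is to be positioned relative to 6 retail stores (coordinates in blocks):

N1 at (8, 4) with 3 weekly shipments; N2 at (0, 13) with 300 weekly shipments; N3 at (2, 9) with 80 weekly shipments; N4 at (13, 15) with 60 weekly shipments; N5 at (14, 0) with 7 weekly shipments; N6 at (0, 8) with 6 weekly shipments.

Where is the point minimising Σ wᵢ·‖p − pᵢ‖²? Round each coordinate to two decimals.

The minimiser of Σwᵢ‖p−pᵢ‖² is the weighted centroid p* = (Σwᵢpᵢ)/(Σwᵢ).
Σwᵢ = 456.
Σwᵢxᵢ = 3·8 + 300·0 + 80·2 + 60·13 + 7·14 + 6·0 = 1062.
Σwᵢyᵢ = 3·4 + 300·13 + 80·9 + 60·15 + 7·0 + 6·8 = 5580.
x* = 1062/456 = 2.33, y* = 5580/456 = 12.24.

(2.33, 12.24)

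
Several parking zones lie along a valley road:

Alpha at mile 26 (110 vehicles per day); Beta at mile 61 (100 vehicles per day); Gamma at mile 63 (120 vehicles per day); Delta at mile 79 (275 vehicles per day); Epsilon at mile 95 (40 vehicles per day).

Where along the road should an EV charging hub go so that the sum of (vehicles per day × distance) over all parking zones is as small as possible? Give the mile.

x = 63

For a sum of weighted absolute distances on a line, the optimum is the weighted median (not the mean). Total weight W = 645; half-weight = 322.5.
Sort by position and accumulate weight:
  mile 26 (Alpha, w=110) → cum 110
  mile 61 (Beta, w=100) → cum 210
  mile 63 (Gamma, w=120) → cum 330  ≥ 322.5 → median here
  mile 79 (Delta, w=275) → cum 605
  mile 95 (Epsilon, w=40) → cum 645
Optimal location: mile 63.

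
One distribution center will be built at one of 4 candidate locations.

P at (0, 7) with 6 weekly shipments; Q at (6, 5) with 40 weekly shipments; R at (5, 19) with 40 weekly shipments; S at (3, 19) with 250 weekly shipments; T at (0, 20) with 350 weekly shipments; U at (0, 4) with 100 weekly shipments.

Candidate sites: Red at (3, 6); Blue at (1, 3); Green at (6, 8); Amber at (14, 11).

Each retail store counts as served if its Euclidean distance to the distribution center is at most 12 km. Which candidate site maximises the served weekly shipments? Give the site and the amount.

Coverage radius r = 12 km; a point is covered iff (Δx)²+(Δy)² ≤ 12² = 144.
  Red (3, 6): covers {P, Q, U} → 146
  Blue (1, 3): covers {P, Q, U} → 146
  Green (6, 8): covers {P, Q, R, S, U} → 436
  Amber (14, 11): covers {Q} → 40
Maximum coverage at Green: 436 weekly shipments.

Green, covering 436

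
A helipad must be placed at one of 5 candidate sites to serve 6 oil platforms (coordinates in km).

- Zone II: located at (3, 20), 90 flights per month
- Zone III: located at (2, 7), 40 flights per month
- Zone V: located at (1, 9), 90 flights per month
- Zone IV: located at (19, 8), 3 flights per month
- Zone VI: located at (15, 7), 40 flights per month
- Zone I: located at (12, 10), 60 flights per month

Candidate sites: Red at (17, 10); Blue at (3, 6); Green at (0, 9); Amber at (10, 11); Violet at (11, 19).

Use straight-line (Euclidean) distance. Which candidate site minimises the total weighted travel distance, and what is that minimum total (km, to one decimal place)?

Total weighted distance at each candidate:
  Red (17, 10): total = 4055.8
  Blue (3, 6): total = 2762.0
  Green (0, 9): total = 2614.2
  Amber (10, 11): total = 2632.4
  Violet (11, 19): total = 3688.5
Minimum is at Green with total 2614.2 km.

Green, total 2614.2 km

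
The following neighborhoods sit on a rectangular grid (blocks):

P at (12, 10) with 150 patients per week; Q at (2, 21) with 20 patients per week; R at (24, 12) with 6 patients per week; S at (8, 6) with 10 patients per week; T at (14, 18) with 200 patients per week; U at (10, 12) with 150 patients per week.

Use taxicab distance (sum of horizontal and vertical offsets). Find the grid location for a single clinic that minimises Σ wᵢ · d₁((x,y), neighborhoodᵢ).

(12, 12)

Manhattan distance separates: Σwᵢ(|x−xᵢ|+|y−yᵢ|) = Σwᵢ|x−xᵢ| + Σwᵢ|y−yᵢ|, so x and y are optimised independently as 1-D weighted medians.
Total weight W = 536; half = 268.
x-coordinate, sorted with cumulative weight:
  x=2 (Q, w=20) cum 20
  x=8 (S, w=10) cum 30
  x=10 (U, w=150) cum 180
  x=12 (P, w=150) cum 330  ← median
  x=14 (T, w=200) cum 530
  x=24 (R, w=6) cum 536
⇒ x* = 12
y-coordinate, sorted with cumulative weight:
  y=6 (S, w=10) cum 10
  y=10 (P, w=150) cum 160
  y=12 (R, w=6) cum 166
  y=12 (U, w=150) cum 316  ← median
  y=18 (T, w=200) cum 516
  y=21 (Q, w=20) cum 536
⇒ y* = 12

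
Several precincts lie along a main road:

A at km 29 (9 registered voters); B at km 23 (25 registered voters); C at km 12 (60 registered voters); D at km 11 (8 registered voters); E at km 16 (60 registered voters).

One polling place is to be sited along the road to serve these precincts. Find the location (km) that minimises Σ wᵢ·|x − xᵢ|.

x = 16

For a sum of weighted absolute distances on a line, the optimum is the weighted median (not the mean). Total weight W = 162; half-weight = 81.
Sort by position and accumulate weight:
  km 11 (D, w=8) → cum 8
  km 12 (C, w=60) → cum 68
  km 16 (E, w=60) → cum 128  ≥ 81 → median here
  km 23 (B, w=25) → cum 153
  km 29 (A, w=9) → cum 162
Optimal location: km 16.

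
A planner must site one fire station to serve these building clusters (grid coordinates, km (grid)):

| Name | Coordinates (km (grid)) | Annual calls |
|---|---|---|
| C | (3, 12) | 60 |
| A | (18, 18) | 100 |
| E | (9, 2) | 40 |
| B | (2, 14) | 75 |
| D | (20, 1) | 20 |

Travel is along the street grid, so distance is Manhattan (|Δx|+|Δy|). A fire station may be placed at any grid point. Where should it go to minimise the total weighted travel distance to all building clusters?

(9, 14)

Manhattan distance separates: Σwᵢ(|x−xᵢ|+|y−yᵢ|) = Σwᵢ|x−xᵢ| + Σwᵢ|y−yᵢ|, so x and y are optimised independently as 1-D weighted medians.
Total weight W = 295; half = 147.5.
x-coordinate, sorted with cumulative weight:
  x=2 (B, w=75) cum 75
  x=3 (C, w=60) cum 135
  x=9 (E, w=40) cum 175  ← median
  x=18 (A, w=100) cum 275
  x=20 (D, w=20) cum 295
⇒ x* = 9
y-coordinate, sorted with cumulative weight:
  y=1 (D, w=20) cum 20
  y=2 (E, w=40) cum 60
  y=12 (C, w=60) cum 120
  y=14 (B, w=75) cum 195  ← median
  y=18 (A, w=100) cum 295
⇒ y* = 14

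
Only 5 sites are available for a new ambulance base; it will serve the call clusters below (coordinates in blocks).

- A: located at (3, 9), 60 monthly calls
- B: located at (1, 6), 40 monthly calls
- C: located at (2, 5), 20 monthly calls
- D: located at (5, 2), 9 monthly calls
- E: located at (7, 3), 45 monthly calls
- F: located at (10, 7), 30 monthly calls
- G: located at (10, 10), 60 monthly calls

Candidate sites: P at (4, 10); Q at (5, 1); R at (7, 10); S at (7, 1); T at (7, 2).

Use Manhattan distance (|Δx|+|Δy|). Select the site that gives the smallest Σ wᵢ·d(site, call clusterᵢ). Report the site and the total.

Total weighted distance at each candidate:
  P (4, 10): total = 1701
  Q (5, 1): total = 2459
  R (7, 10): total = 1665
  S (7, 1): total = 2447
  T (7, 2): total = 2183
Minimum is at R with total 1665 blocks.

R, total 1665 blocks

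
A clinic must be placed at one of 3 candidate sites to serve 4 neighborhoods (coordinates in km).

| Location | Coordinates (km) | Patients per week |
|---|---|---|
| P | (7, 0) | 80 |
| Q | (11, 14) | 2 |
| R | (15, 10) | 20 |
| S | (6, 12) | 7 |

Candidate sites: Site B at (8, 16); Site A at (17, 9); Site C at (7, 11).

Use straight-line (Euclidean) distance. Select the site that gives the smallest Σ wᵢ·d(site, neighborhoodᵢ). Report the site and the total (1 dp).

Total weighted distance at each candidate:
  Site B (8, 16): total = 1505.4
  Site A (17, 9): total = 1216.4
  Site C (7, 11): total = 1061.1
Minimum is at Site C with total 1061.1 km.

Site C, total 1061.1 km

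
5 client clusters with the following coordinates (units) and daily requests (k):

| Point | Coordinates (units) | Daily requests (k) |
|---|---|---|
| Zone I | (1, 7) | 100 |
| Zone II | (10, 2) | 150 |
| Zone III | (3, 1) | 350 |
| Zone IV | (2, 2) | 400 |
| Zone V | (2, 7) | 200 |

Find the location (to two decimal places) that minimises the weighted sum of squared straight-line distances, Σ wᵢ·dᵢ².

(3.21, 2.96)

The minimiser of Σwᵢ‖p−pᵢ‖² is the weighted centroid p* = (Σwᵢpᵢ)/(Σwᵢ).
Σwᵢ = 1200.
Σwᵢxᵢ = 100·1 + 150·10 + 350·3 + 400·2 + 200·2 = 3850.
Σwᵢyᵢ = 100·7 + 150·2 + 350·1 + 400·2 + 200·7 = 3550.
x* = 3850/1200 = 3.21, y* = 3550/1200 = 2.96.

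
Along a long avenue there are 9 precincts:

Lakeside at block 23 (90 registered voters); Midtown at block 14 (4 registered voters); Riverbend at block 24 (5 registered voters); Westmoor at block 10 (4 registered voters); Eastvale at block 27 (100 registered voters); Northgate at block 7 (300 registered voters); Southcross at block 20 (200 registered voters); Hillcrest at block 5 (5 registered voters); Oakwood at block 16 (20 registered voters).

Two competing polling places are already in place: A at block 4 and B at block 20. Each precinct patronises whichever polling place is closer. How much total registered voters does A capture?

309

The indifferent point is the midpoint (4+20)/2 = 12; precincts left of it (closer to A at 4) go to A, those right go to B.
  Hillcrest at 5 (w=5) → A
  Northgate at 7 (w=300) → A
  Westmoor at 10 (w=4) → A
  Midtown at 14 (w=4) → B
  Oakwood at 16 (w=20) → B
  Southcross at 20 (w=200) → B
  Lakeside at 23 (w=90) → B
  Riverbend at 24 (w=5) → B
  Eastvale at 27 (w=100) → B
A captures 309; B captures 419.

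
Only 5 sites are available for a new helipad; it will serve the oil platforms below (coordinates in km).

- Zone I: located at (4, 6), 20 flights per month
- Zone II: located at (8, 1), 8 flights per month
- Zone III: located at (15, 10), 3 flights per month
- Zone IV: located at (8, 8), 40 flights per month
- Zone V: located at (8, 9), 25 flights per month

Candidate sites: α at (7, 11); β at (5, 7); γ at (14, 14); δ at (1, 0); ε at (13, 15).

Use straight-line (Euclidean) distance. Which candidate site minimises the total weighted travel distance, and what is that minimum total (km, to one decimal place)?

β, total 329.9 km

Total weighted distance at each candidate:
  α (7, 11): total = 403.6
  β (5, 7): total = 329.9
  γ (14, 14): total = 917.7
  δ (1, 0): total = 952.6
  ε (13, 15): total = 929.0
Minimum is at β with total 329.9 km.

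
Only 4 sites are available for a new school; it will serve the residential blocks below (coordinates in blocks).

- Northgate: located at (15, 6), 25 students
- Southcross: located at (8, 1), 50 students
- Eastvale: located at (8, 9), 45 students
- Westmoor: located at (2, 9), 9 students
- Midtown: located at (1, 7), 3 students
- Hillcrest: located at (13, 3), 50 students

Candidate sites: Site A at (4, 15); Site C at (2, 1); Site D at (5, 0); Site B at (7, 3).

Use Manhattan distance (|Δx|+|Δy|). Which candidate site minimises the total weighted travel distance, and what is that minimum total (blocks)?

Total weighted distance at each candidate:
  Site A (4, 15): total = 3005
  Site C (2, 1): total = 2123
  Site D (5, 0): total = 1831
  Site B (7, 3): total = 1169
Minimum is at Site B with total 1169 blocks.

Site B, total 1169 blocks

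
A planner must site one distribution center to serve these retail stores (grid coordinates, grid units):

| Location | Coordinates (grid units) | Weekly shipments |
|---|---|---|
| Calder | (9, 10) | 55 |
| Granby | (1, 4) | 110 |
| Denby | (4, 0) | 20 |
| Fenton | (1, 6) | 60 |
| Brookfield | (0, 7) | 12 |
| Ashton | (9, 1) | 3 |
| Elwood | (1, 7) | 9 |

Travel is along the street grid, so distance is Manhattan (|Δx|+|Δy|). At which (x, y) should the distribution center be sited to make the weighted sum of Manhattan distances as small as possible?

Manhattan distance separates: Σwᵢ(|x−xᵢ|+|y−yᵢ|) = Σwᵢ|x−xᵢ| + Σwᵢ|y−yᵢ|, so x and y are optimised independently as 1-D weighted medians.
Total weight W = 269; half = 134.5.
x-coordinate, sorted with cumulative weight:
  x=0 (Brookfield, w=12) cum 12
  x=1 (Granby, w=110) cum 122
  x=1 (Fenton, w=60) cum 182  ← median
  x=1 (Elwood, w=9) cum 191
  x=4 (Denby, w=20) cum 211
  x=9 (Calder, w=55) cum 266
  x=9 (Ashton, w=3) cum 269
⇒ x* = 1
y-coordinate, sorted with cumulative weight:
  y=0 (Denby, w=20) cum 20
  y=1 (Ashton, w=3) cum 23
  y=4 (Granby, w=110) cum 133
  y=6 (Fenton, w=60) cum 193  ← median
  y=7 (Brookfield, w=12) cum 205
  y=7 (Elwood, w=9) cum 214
  y=10 (Calder, w=55) cum 269
⇒ y* = 6

(1, 6)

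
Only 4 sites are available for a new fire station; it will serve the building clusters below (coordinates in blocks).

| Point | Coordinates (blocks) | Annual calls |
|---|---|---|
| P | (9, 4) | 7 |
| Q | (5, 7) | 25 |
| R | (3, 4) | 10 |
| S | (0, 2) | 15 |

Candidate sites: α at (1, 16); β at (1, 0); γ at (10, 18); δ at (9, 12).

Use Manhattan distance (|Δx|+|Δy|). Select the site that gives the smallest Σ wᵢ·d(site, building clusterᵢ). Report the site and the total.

β, total 464 blocks

Total weighted distance at each candidate:
  α (1, 16): total = 830
  β (1, 0): total = 464
  γ (10, 18): total = 1105
  δ (9, 12): total = 706
Minimum is at β with total 464 blocks.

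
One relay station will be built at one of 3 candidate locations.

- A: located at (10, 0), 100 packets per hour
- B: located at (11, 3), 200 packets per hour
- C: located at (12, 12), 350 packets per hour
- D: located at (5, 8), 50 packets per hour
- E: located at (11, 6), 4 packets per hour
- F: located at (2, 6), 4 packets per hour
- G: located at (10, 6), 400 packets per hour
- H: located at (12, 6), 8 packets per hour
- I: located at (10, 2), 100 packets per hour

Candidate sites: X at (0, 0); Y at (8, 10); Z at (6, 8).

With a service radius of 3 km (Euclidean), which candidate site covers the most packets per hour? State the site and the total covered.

Coverage radius r = 3 km; a point is covered iff (Δx)²+(Δy)² ≤ 3² = 9.
  X (0, 0): covers {none} → 0
  Y (8, 10): covers {none} → 0
  Z (6, 8): covers {D} → 50
Maximum coverage at Z: 50 packets per hour.

Z, covering 50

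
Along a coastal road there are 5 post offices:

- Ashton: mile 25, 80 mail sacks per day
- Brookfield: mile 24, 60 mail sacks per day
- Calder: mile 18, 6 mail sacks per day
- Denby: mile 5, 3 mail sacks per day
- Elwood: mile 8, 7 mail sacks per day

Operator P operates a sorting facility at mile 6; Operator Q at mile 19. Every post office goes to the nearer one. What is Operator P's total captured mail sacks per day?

The indifferent point is the midpoint (6+19)/2 = 12.5; post offices left of it (closer to Operator P at 6) go to Operator P, those right go to Operator Q.
  Denby at 5 (w=3) → Operator P
  Elwood at 8 (w=7) → Operator P
  Calder at 18 (w=6) → Operator Q
  Brookfield at 24 (w=60) → Operator Q
  Ashton at 25 (w=80) → Operator Q
Operator P captures 10; Operator Q captures 146.

10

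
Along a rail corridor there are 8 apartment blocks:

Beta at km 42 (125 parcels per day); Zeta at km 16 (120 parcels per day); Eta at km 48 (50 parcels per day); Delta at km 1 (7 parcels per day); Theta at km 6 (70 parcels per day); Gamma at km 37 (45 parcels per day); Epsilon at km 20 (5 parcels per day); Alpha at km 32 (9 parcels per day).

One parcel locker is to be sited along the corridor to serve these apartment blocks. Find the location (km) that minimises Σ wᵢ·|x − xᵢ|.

For a sum of weighted absolute distances on a line, the optimum is the weighted median (not the mean). Total weight W = 431; half-weight = 215.5.
Sort by position and accumulate weight:
  km 1 (Delta, w=7) → cum 7
  km 6 (Theta, w=70) → cum 77
  km 16 (Zeta, w=120) → cum 197
  km 20 (Epsilon, w=5) → cum 202
  km 32 (Alpha, w=9) → cum 211
  km 37 (Gamma, w=45) → cum 256  ≥ 215.5 → median here
  km 42 (Beta, w=125) → cum 381
  km 48 (Eta, w=50) → cum 431
Optimal location: km 37.

x = 37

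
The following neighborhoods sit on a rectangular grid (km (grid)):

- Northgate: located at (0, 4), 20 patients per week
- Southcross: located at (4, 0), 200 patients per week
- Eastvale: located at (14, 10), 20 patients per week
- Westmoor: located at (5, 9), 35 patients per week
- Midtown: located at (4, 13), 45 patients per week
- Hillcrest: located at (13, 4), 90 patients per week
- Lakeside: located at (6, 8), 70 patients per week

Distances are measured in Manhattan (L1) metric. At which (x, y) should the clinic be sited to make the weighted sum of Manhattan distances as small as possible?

(4, 4)

Manhattan distance separates: Σwᵢ(|x−xᵢ|+|y−yᵢ|) = Σwᵢ|x−xᵢ| + Σwᵢ|y−yᵢ|, so x and y are optimised independently as 1-D weighted medians.
Total weight W = 480; half = 240.
x-coordinate, sorted with cumulative weight:
  x=0 (Northgate, w=20) cum 20
  x=4 (Southcross, w=200) cum 220
  x=4 (Midtown, w=45) cum 265  ← median
  x=5 (Westmoor, w=35) cum 300
  x=6 (Lakeside, w=70) cum 370
  x=13 (Hillcrest, w=90) cum 460
  x=14 (Eastvale, w=20) cum 480
⇒ x* = 4
y-coordinate, sorted with cumulative weight:
  y=0 (Southcross, w=200) cum 200
  y=4 (Northgate, w=20) cum 220
  y=4 (Hillcrest, w=90) cum 310  ← median
  y=8 (Lakeside, w=70) cum 380
  y=9 (Westmoor, w=35) cum 415
  y=10 (Eastvale, w=20) cum 435
  y=13 (Midtown, w=45) cum 480
⇒ y* = 4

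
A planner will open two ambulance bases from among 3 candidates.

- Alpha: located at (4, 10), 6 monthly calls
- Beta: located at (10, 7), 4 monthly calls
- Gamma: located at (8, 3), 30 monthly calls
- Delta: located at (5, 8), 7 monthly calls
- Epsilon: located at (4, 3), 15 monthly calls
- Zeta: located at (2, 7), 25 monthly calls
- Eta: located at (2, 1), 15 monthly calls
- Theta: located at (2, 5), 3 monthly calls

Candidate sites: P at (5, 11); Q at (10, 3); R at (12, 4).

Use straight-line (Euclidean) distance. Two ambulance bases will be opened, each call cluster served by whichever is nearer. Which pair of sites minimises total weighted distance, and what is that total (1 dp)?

{P, Q}, total 464.3

Evaluate every pair (each demand assigned to the nearer of the two):
  {P, Q}: total = 464.3
  {P, R}: total = 590.3
  {Q, R}: total = 641.3
Best pair: {P, Q} with total 464.3.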